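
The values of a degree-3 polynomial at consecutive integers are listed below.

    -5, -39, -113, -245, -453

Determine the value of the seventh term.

-34  -74  -132  -208
-40  -58  -76
-18  -18
The third differences are constant (-18).
-76 − 18 = -94;  -208 − 94 = -302;  -453 − 302 = -755
-94 − 18 = -112;  -302 − 112 = -414;  -755 − 414 = -1169

-1169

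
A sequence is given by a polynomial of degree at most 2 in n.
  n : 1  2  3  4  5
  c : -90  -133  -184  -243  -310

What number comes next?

-385

-43  -51  -59  -67
-8  -8  -8
The second differences are constant (-8).
-67 − 8 = -75;  -310 − 75 = -385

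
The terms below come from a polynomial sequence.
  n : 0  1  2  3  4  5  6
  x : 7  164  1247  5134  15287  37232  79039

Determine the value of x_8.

270119

D1: 157, 1083, 3887, 10153, 21945, 41807
D2: 926, 2804, 6266, 11792, 19862
D3: 1878, 3462, 5526, 8070
D4: 1584, 2064, 2544
D5: 480, 480
Fifth differences constant at 480.
2544 + 480 = 3024;  8070 + 3024 = 11094;  19862 + 11094 = 30956;  41807 + 30956 = 72763;  79039 + 72763 = 151802
3024 + 480 = 3504;  11094 + 3504 = 14598;  30956 + 14598 = 45554;  72763 + 45554 = 118317;  151802 + 118317 = 270119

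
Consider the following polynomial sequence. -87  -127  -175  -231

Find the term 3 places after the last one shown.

First differences: -40, -48, -56
Second differences: -8, -8
Constant second difference = -8, so extend:
-56 − 8 = -64;  -231 − 64 = -295
-64 − 8 = -72;  -295 − 72 = -367
-72 − 8 = -80;  -367 − 80 = -447

-447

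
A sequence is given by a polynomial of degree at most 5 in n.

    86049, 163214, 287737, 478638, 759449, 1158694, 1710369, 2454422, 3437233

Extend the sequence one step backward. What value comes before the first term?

41254

77165  124523  190901  280811  399245  551675  744053  982811
47358  66378  89910  118434  152430  192378  238758
19020  23532  28524  33996  39948  46380
4512  4992  5472  5952  6432
480  480  480  480
The fifth differences are constant at 480.
Work back: 4512 − 480 = 4032;  19020 − 4032 = 14988;  47358 − 14988 = 32370;  77165 − 32370 = 44795;  86049 − 44795 = 41254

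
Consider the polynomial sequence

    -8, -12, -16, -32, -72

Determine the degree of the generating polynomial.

3

First differences: -4, -4, -16, -40
Second differences: 0, -12, -24
Third differences: -12, -12
The third differences are constant, so the polynomial has degree 3.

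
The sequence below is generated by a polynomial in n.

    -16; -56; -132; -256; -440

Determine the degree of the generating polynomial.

3

-40, -76, -124, -184
-36, -48, -60
-12, -12
The third differences are constant, so the polynomial has degree 3.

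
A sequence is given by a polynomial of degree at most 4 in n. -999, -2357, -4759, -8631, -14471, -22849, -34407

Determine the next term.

First differences: -1358  -2402  -3872  -5840  -8378  -11558
Second differences: -1044  -1470  -1968  -2538  -3180
Third differences: -426  -498  -570  -642
Fourth differences: -72  -72  -72
Fourth differences constant at -72.
-642 − 72 = -714;  -3180 − 714 = -3894;  -11558 − 3894 = -15452;  -34407 − 15452 = -49859

-49859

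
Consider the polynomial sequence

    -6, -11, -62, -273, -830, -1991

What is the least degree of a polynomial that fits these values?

D1: -5, -51, -211, -557, -1161
D2: -46, -160, -346, -604
D3: -114, -186, -258
D4: -72, -72
The fourth differences are constant, so the polynomial has degree 4.

4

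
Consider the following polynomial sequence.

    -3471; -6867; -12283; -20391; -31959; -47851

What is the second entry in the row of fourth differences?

D1: -3396, -5416, -8108, -11568, -15892
D2: -2020, -2692, -3460, -4324
D3: -672, -768, -864
D4: -96, -96

-96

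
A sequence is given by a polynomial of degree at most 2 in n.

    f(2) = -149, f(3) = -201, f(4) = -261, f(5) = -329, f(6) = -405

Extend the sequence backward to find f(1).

Δ: -52  -60  -68  -76
Δ²: -8  -8  -8
The second differences are constant at -8.
Work back: -52 + 8 = -44;  -149 + 44 = -105

-105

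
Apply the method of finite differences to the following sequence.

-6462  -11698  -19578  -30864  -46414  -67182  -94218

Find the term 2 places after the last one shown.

First differences: -5236, -7880, -11286, -15550, -20768, -27036
Second differences: -2644, -3406, -4264, -5218, -6268
Third differences: -762, -858, -954, -1050
Fourth differences: -96, -96, -96
The fourth differences are constant (-96).
-1050 − 96 = -1146;  -6268 − 1146 = -7414;  -27036 − 7414 = -34450;  -94218 − 34450 = -128668
-1146 − 96 = -1242;  -7414 − 1242 = -8656;  -34450 − 8656 = -43106;  -128668 − 43106 = -171774

-171774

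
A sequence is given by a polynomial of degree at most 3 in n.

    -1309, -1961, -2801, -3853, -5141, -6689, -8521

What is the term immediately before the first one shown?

Δ: -652  -840  -1052  -1288  -1548  -1832
Δ²: -188  -212  -236  -260  -284
Δ³: -24  -24  -24  -24
The third differences are constant at -24.
Work back: -188 + 24 = -164;  -652 + 164 = -488;  -1309 + 488 = -821

-821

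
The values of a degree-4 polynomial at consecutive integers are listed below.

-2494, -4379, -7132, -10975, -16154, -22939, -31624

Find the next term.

Δ: -1885, -2753, -3843, -5179, -6785, -8685
Δ²: -868, -1090, -1336, -1606, -1900
Δ³: -222, -246, -270, -294
Δ⁴: -24, -24, -24
Fourth differences constant at -24.
-294 − 24 = -318;  -1900 − 318 = -2218;  -8685 − 2218 = -10903;  -31624 − 10903 = -42527

-42527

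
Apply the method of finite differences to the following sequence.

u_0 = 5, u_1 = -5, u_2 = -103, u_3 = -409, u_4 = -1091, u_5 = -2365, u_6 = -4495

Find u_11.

-10  -98  -306  -682  -1274  -2130
-88  -208  -376  -592  -856
-120  -168  -216  -264
-48  -48  -48
Constant fourth difference = -48, so extend:
-264 − 48 = -312;  -856 − 312 = -1168;  -2130 − 1168 = -3298;  -4495 − 3298 = -7793
-312 − 48 = -360;  -1168 − 360 = -1528;  -3298 − 1528 = -4826;  -7793 − 4826 = -12619
-360 − 48 = -408;  -1528 − 408 = -1936;  -4826 − 1936 = -6762;  -12619 − 6762 = -19381
-408 − 48 = -456;  -1936 − 456 = -2392;  -6762 − 2392 = -9154;  -19381 − 9154 = -28535
-456 − 48 = -504;  -2392 − 504 = -2896;  -9154 − 2896 = -12050;  -28535 − 12050 = -40585

-40585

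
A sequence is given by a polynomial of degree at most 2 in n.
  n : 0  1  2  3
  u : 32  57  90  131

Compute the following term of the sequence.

180

Δ: 25  33  41
Δ²: 8  8
Constant second difference = 8, so extend:
41 + 8 = 49;  131 + 49 = 180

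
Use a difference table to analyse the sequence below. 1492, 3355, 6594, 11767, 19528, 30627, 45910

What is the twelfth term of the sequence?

221415

D1: 1863, 3239, 5173, 7761, 11099, 15283
D2: 1376, 1934, 2588, 3338, 4184
D3: 558, 654, 750, 846
D4: 96, 96, 96
Fourth differences constant at 96.
846 + 96 = 942;  4184 + 942 = 5126;  15283 + 5126 = 20409;  45910 + 20409 = 66319
942 + 96 = 1038;  5126 + 1038 = 6164;  20409 + 6164 = 26573;  66319 + 26573 = 92892
1038 + 96 = 1134;  6164 + 1134 = 7298;  26573 + 7298 = 33871;  92892 + 33871 = 126763
1134 + 96 = 1230;  7298 + 1230 = 8528;  33871 + 8528 = 42399;  126763 + 42399 = 169162
1230 + 96 = 1326;  8528 + 1326 = 9854;  42399 + 9854 = 52253;  169162 + 52253 = 221415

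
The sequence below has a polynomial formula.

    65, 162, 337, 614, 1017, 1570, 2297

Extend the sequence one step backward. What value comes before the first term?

22

Δ: 97  175  277  403  553  727
Δ²: 78  102  126  150  174
Δ³: 24  24  24  24
The third differences are constant at 24.
Work back: 78 − 24 = 54;  97 − 54 = 43;  65 − 43 = 22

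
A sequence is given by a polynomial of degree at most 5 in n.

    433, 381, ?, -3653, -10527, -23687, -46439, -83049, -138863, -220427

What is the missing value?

Using the last 7 terms:
D1: -6874  -13160  -22752  -36610  -55814  -81564
D2: -6286  -9592  -13858  -19204  -25750
D3: -3306  -4266  -5346  -6546
D4: -960  -1080  -1200
D5: -120  -120
Constant fifth difference = -120.
Extend backward: -960 + 120 = -840;  -3306 + 840 = -2466;  -6286 + 2466 = -3820;  -6874 + 3820 = -3054;  -3653 + 3054 = -599

-599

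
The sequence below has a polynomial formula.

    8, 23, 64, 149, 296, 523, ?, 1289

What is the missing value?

848

Using the first 6 terms:
First differences: 15, 41, 85, 147, 227
Second differences: 26, 44, 62, 80
Third differences: 18, 18, 18
Constant third difference = 18.
Extend forward: 80 + 18 = 98;  227 + 98 = 325;  523 + 325 = 848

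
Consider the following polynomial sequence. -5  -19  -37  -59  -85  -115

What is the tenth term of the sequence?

-14 , -18 , -22 , -26 , -30
-4 , -4 , -4 , -4
Second differences constant at -4.
-30 − 4 = -34;  -115 − 34 = -149
-34 − 4 = -38;  -149 − 38 = -187
-38 − 4 = -42;  -187 − 42 = -229
-42 − 4 = -46;  -229 − 46 = -275

-275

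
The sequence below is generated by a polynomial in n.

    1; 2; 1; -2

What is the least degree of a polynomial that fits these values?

1, -1, -3
-2, -2
The second differences are constant, so the polynomial has degree 2.

2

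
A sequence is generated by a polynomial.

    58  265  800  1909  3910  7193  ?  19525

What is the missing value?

Using the first 6 terms:
207, 535, 1109, 2001, 3283
328, 574, 892, 1282
246, 318, 390
72, 72
Constant fourth difference = 72.
Extend forward: 390 + 72 = 462;  1282 + 462 = 1744;  3283 + 1744 = 5027;  7193 + 5027 = 12220

12220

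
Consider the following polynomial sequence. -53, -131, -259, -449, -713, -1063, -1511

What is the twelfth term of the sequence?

-78, -128, -190, -264, -350, -448
-50, -62, -74, -86, -98
-12, -12, -12, -12
The third differences are constant (-12).
-98 − 12 = -110;  -448 − 110 = -558;  -1511 − 558 = -2069
-110 − 12 = -122;  -558 − 122 = -680;  -2069 − 680 = -2749
-122 − 12 = -134;  -680 − 134 = -814;  -2749 − 814 = -3563
-134 − 12 = -146;  -814 − 146 = -960;  -3563 − 960 = -4523
-146 − 12 = -158;  -960 − 158 = -1118;  -4523 − 1118 = -5641

-5641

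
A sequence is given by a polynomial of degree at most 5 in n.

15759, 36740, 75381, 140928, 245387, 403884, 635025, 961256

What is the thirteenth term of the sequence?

5118531

D1: 20981 , 38641 , 65547 , 104459 , 158497 , 231141 , 326231
D2: 17660 , 26906 , 38912 , 54038 , 72644 , 95090
D3: 9246 , 12006 , 15126 , 18606 , 22446
D4: 2760 , 3120 , 3480 , 3840
D5: 360 , 360 , 360
The fifth differences are constant (360).
3840 + 360 = 4200;  22446 + 4200 = 26646;  95090 + 26646 = 121736;  326231 + 121736 = 447967;  961256 + 447967 = 1409223
4200 + 360 = 4560;  26646 + 4560 = 31206;  121736 + 31206 = 152942;  447967 + 152942 = 600909;  1409223 + 600909 = 2010132
4560 + 360 = 4920;  31206 + 4920 = 36126;  152942 + 36126 = 189068;  600909 + 189068 = 789977;  2010132 + 789977 = 2800109
4920 + 360 = 5280;  36126 + 5280 = 41406;  189068 + 41406 = 230474;  789977 + 230474 = 1020451;  2800109 + 1020451 = 3820560
5280 + 360 = 5640;  41406 + 5640 = 47046;  230474 + 47046 = 277520;  1020451 + 277520 = 1297971;  3820560 + 1297971 = 5118531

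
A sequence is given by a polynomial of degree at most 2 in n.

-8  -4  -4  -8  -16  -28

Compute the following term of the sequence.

Δ: 4, 0, -4, -8, -12
Δ²: -4, -4, -4, -4
Constant second difference = -4, so extend:
-12 − 4 = -16;  -28 − 16 = -44

-44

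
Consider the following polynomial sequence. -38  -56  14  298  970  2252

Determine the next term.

First differences: -18  70  284  672  1282
Second differences: 88  214  388  610
Third differences: 126  174  222
Fourth differences: 48  48
The fourth differences are constant (48).
222 + 48 = 270;  610 + 270 = 880;  1282 + 880 = 2162;  2252 + 2162 = 4414

4414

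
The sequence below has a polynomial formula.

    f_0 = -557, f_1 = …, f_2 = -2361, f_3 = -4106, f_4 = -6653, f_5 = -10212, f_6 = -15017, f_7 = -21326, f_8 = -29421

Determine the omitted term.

-1232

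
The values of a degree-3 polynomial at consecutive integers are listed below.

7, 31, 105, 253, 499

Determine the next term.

First differences: 24 , 74 , 148 , 246
Second differences: 50 , 74 , 98
Third differences: 24 , 24
The third differences are constant (24).
98 + 24 = 122;  246 + 122 = 368;  499 + 368 = 867

867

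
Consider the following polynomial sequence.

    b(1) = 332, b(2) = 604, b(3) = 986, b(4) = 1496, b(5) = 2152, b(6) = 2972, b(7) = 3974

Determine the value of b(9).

6596

272 , 382 , 510 , 656 , 820 , 1002
110 , 128 , 146 , 164 , 182
18 , 18 , 18 , 18
Constant third difference = 18, so extend:
182 + 18 = 200;  1002 + 200 = 1202;  3974 + 1202 = 5176
200 + 18 = 218;  1202 + 218 = 1420;  5176 + 1420 = 6596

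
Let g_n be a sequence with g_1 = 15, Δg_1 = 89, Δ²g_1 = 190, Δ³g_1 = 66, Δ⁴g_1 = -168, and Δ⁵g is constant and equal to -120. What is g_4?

Build the table forward from the leading diagonal:
Fifth differences: -120, -120, -120, -120
Fourth differences: -168, -288, -408, -528
Third differences: 66, -102, -390, -798
Second differences: 190, 256, 154, -236
First differences: 89, 279, 535, 689
g: 15, 104, 383, 918

918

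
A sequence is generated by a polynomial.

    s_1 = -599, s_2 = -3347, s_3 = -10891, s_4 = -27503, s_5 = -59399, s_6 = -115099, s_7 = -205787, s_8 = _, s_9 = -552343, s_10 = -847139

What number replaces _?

Using the first 7 terms:
-2748, -7544, -16612, -31896, -55700, -90688
-4796, -9068, -15284, -23804, -34988
-4272, -6216, -8520, -11184
-1944, -2304, -2664
-360, -360
Constant fifth difference = -360.
Extend forward: -2664 − 360 = -3024;  -11184 − 3024 = -14208;  -34988 − 14208 = -49196;  -90688 − 49196 = -139884;  -205787 − 139884 = -345671

-345671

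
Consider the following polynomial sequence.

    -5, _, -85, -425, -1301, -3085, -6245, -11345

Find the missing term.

Using the last 6 terms:
D1: -340, -876, -1784, -3160, -5100
D2: -536, -908, -1376, -1940
D3: -372, -468, -564
D4: -96, -96
Constant fourth difference = -96.
Extend backward: -372 + 96 = -276;  -536 + 276 = -260;  -340 + 260 = -80;  -85 + 80 = -5

-5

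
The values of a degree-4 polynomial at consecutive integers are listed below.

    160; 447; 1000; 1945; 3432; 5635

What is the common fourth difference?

24

Δ: 287, 553, 945, 1487, 2203
Δ²: 266, 392, 542, 716
Δ³: 126, 150, 174
Δ⁴: 24, 24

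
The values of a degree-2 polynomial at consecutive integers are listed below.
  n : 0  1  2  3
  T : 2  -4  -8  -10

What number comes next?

-10

First differences: -6, -4, -2
Second differences: 2, 2
Second differences constant at 2.
-2 + 2 = 0;  -10 + 0 = -10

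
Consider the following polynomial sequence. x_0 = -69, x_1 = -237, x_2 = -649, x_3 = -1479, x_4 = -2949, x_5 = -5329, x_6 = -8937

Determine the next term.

First differences: -168 , -412 , -830 , -1470 , -2380 , -3608
Second differences: -244 , -418 , -640 , -910 , -1228
Third differences: -174 , -222 , -270 , -318
Fourth differences: -48 , -48 , -48
Constant fourth difference = -48, so extend:
-318 − 48 = -366;  -1228 − 366 = -1594;  -3608 − 1594 = -5202;  -8937 − 5202 = -14139

-14139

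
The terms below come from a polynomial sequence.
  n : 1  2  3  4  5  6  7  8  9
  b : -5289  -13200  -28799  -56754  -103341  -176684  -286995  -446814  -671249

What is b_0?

First differences: -7911, -15599, -27955, -46587, -73343, -110311, -159819, -224435
Second differences: -7688, -12356, -18632, -26756, -36968, -49508, -64616
Third differences: -4668, -6276, -8124, -10212, -12540, -15108
Fourth differences: -1608, -1848, -2088, -2328, -2568
Fifth differences: -240, -240, -240, -240
The fifth differences are constant at -240.
Work back: -1608 + 240 = -1368;  -4668 + 1368 = -3300;  -7688 + 3300 = -4388;  -7911 + 4388 = -3523;  -5289 + 3523 = -1766

-1766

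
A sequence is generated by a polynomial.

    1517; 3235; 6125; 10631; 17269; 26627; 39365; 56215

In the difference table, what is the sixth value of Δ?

12738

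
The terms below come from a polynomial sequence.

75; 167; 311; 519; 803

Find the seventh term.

92, 144, 208, 284
52, 64, 76
12, 12
Constant third difference = 12, so extend:
76 + 12 = 88;  284 + 88 = 372;  803 + 372 = 1175
88 + 12 = 100;  372 + 100 = 472;  1175 + 472 = 1647

1647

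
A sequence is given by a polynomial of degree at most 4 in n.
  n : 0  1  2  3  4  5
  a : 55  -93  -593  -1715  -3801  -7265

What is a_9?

D1: -148, -500, -1122, -2086, -3464
D2: -352, -622, -964, -1378
D3: -270, -342, -414
D4: -72, -72
The fourth differences are constant (-72).
-414 − 72 = -486;  -1378 − 486 = -1864;  -3464 − 1864 = -5328;  -7265 − 5328 = -12593
-486 − 72 = -558;  -1864 − 558 = -2422;  -5328 − 2422 = -7750;  -12593 − 7750 = -20343
-558 − 72 = -630;  -2422 − 630 = -3052;  -7750 − 3052 = -10802;  -20343 − 10802 = -31145
-630 − 72 = -702;  -3052 − 702 = -3754;  -10802 − 3754 = -14556;  -31145 − 14556 = -45701

-45701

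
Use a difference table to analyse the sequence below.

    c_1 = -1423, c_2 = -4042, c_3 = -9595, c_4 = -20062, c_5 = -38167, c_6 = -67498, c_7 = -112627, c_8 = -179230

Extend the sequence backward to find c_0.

First differences: -2619, -5553, -10467, -18105, -29331, -45129, -66603
Second differences: -2934, -4914, -7638, -11226, -15798, -21474
Third differences: -1980, -2724, -3588, -4572, -5676
Fourth differences: -744, -864, -984, -1104
Fifth differences: -120, -120, -120
The fifth differences are constant at -120.
Work back: -744 + 120 = -624;  -1980 + 624 = -1356;  -2934 + 1356 = -1578;  -2619 + 1578 = -1041;  -1423 + 1041 = -382

-382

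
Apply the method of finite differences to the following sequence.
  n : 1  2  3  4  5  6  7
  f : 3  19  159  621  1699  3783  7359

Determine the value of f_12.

71349

Δ: 16 , 140 , 462 , 1078 , 2084 , 3576
Δ²: 124 , 322 , 616 , 1006 , 1492
Δ³: 198 , 294 , 390 , 486
Δ⁴: 96 , 96 , 96
Constant fourth difference = 96, so extend:
486 + 96 = 582;  1492 + 582 = 2074;  3576 + 2074 = 5650;  7359 + 5650 = 13009
582 + 96 = 678;  2074 + 678 = 2752;  5650 + 2752 = 8402;  13009 + 8402 = 21411
678 + 96 = 774;  2752 + 774 = 3526;  8402 + 3526 = 11928;  21411 + 11928 = 33339
774 + 96 = 870;  3526 + 870 = 4396;  11928 + 4396 = 16324;  33339 + 16324 = 49663
870 + 96 = 966;  4396 + 966 = 5362;  16324 + 5362 = 21686;  49663 + 21686 = 71349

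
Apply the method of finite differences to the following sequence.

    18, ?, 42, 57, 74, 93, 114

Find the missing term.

29

Using the last 5 terms:
Δ: 15, 17, 19, 21
Δ²: 2, 2, 2
Constant second difference = 2.
Extend backward: 15 − 2 = 13;  42 − 13 = 29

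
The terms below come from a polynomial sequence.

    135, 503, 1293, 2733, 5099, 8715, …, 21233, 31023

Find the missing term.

Using the first 6 terms:
First differences: 368  790  1440  2366  3616
Second differences: 422  650  926  1250
Third differences: 228  276  324
Fourth differences: 48  48
Constant fourth difference = 48.
Extend forward: 324 + 48 = 372;  1250 + 372 = 1622;  3616 + 1622 = 5238;  8715 + 5238 = 13953

13953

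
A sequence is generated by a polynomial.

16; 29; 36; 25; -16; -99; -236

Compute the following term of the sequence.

-439

D1: 13, 7, -11, -41, -83, -137
D2: -6, -18, -30, -42, -54
D3: -12, -12, -12, -12
Third differences constant at -12.
-54 − 12 = -66;  -137 − 66 = -203;  -236 − 203 = -439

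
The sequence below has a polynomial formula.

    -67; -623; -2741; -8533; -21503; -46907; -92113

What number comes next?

First differences: -556, -2118, -5792, -12970, -25404, -45206
Second differences: -1562, -3674, -7178, -12434, -19802
Third differences: -2112, -3504, -5256, -7368
Fourth differences: -1392, -1752, -2112
Fifth differences: -360, -360
Fifth differences constant at -360.
-2112 − 360 = -2472;  -7368 − 2472 = -9840;  -19802 − 9840 = -29642;  -45206 − 29642 = -74848;  -92113 − 74848 = -166961

-166961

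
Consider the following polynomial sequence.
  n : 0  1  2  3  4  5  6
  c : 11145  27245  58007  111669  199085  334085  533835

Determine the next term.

First differences: 16100  30762  53662  87416  135000  199750
Second differences: 14662  22900  33754  47584  64750
Third differences: 8238  10854  13830  17166
Fourth differences: 2616  2976  3336
Fifth differences: 360  360
Fifth differences constant at 360.
3336 + 360 = 3696;  17166 + 3696 = 20862;  64750 + 20862 = 85612;  199750 + 85612 = 285362;  533835 + 285362 = 819197

819197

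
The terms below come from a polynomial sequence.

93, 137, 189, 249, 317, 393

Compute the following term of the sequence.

477

First differences: 44, 52, 60, 68, 76
Second differences: 8, 8, 8, 8
The second differences are constant (8).
76 + 8 = 84;  393 + 84 = 477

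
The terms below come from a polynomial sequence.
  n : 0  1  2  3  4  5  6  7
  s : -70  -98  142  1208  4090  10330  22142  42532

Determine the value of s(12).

D1: -28  240  1066  2882  6240  11812  20390
D2: 268  826  1816  3358  5572  8578
D3: 558  990  1542  2214  3006
D4: 432  552  672  792
D5: 120  120  120
Constant fifth difference = 120, so extend:
792 + 120 = 912;  3006 + 912 = 3918;  8578 + 3918 = 12496;  20390 + 12496 = 32886;  42532 + 32886 = 75418
912 + 120 = 1032;  3918 + 1032 = 4950;  12496 + 4950 = 17446;  32886 + 17446 = 50332;  75418 + 50332 = 125750
1032 + 120 = 1152;  4950 + 1152 = 6102;  17446 + 6102 = 23548;  50332 + 23548 = 73880;  125750 + 73880 = 199630
1152 + 120 = 1272;  6102 + 1272 = 7374;  23548 + 7374 = 30922;  73880 + 30922 = 104802;  199630 + 104802 = 304432
1272 + 120 = 1392;  7374 + 1392 = 8766;  30922 + 8766 = 39688;  104802 + 39688 = 144490;  304432 + 144490 = 448922

448922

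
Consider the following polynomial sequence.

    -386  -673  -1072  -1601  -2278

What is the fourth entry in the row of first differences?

D1: -287, -399, -529, -677
D2: -112, -130, -148
D3: -18, -18

-677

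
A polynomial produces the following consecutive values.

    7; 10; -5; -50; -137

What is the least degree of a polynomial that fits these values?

3

3, -15, -45, -87
-18, -30, -42
-12, -12
The third differences are constant, so the polynomial has degree 3.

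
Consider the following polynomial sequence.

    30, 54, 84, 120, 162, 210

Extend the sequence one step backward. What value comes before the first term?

12

Δ: 24  30  36  42  48
Δ²: 6  6  6  6
The second differences are constant at 6.
Work back: 24 − 6 = 18;  30 − 18 = 12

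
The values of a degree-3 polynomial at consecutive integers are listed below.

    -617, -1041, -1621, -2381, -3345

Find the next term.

Δ: -424 , -580 , -760 , -964
Δ²: -156 , -180 , -204
Δ³: -24 , -24
Constant third difference = -24, so extend:
-204 − 24 = -228;  -964 − 228 = -1192;  -3345 − 1192 = -4537

-4537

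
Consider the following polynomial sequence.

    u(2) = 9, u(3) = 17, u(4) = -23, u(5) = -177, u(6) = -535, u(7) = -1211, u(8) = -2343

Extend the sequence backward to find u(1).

-5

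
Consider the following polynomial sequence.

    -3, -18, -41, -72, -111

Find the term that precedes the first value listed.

4

First differences: -15  -23  -31  -39
Second differences: -8  -8  -8
The second differences are constant at -8.
Work back: -15 + 8 = -7;  -3 + 7 = 4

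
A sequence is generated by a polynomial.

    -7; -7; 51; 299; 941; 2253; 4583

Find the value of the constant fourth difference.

Δ: 0, 58, 248, 642, 1312, 2330
Δ²: 58, 190, 394, 670, 1018
Δ³: 132, 204, 276, 348
Δ⁴: 72, 72, 72

72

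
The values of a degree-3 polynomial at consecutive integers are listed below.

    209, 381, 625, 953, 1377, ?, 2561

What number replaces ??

Using the first 5 terms:
172  244  328  424
72  84  96
12  12
Constant third difference = 12.
Extend forward: 96 + 12 = 108;  424 + 108 = 532;  1377 + 532 = 1909

1909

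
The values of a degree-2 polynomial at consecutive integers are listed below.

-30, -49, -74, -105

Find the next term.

-142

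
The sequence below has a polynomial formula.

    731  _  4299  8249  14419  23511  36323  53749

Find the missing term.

Using the last 6 terms:
D1: 3950, 6170, 9092, 12812, 17426
D2: 2220, 2922, 3720, 4614
D3: 702, 798, 894
D4: 96, 96
Constant fourth difference = 96.
Extend backward: 702 − 96 = 606;  2220 − 606 = 1614;  3950 − 1614 = 2336;  4299 − 2336 = 1963

1963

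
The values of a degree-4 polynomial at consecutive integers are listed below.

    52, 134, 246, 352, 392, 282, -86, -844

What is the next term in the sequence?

-2148

Δ: 82, 112, 106, 40, -110, -368, -758
Δ²: 30, -6, -66, -150, -258, -390
Δ³: -36, -60, -84, -108, -132
Δ⁴: -24, -24, -24, -24
The fourth differences are constant (-24).
-132 − 24 = -156;  -390 − 156 = -546;  -758 − 546 = -1304;  -844 − 1304 = -2148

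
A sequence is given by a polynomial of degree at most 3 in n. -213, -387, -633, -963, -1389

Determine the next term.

-1923

Δ: -174  -246  -330  -426
Δ²: -72  -84  -96
Δ³: -12  -12
The third differences are constant (-12).
-96 − 12 = -108;  -426 − 108 = -534;  -1389 − 534 = -1923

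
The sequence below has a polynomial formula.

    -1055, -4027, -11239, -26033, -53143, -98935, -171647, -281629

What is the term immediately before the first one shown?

-133

First differences: -2972, -7212, -14794, -27110, -45792, -72712, -109982
Second differences: -4240, -7582, -12316, -18682, -26920, -37270
Third differences: -3342, -4734, -6366, -8238, -10350
Fourth differences: -1392, -1632, -1872, -2112
Fifth differences: -240, -240, -240
The fifth differences are constant at -240.
Work back: -1392 + 240 = -1152;  -3342 + 1152 = -2190;  -4240 + 2190 = -2050;  -2972 + 2050 = -922;  -1055 + 922 = -133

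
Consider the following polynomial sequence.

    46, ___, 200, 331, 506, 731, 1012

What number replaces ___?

Using the last 5 terms:
131, 175, 225, 281
44, 50, 56
6, 6
Constant third difference = 6.
Extend backward: 44 − 6 = 38;  131 − 38 = 93;  200 − 93 = 107

107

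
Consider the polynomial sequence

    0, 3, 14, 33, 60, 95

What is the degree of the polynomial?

Δ: 3, 11, 19, 27, 35
Δ²: 8, 8, 8, 8
The second differences are constant, so the polynomial has degree 2.

2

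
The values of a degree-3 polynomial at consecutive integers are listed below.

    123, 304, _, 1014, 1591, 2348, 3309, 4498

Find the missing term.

Using the last 5 terms:
D1: 577, 757, 961, 1189
D2: 180, 204, 228
D3: 24, 24
Constant third difference = 24.
Extend backward: 180 − 24 = 156;  577 − 156 = 421;  1014 − 421 = 593

593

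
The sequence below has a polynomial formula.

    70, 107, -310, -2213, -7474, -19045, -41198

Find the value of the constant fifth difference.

-240

Δ: 37, -417, -1903, -5261, -11571, -22153
Δ²: -454, -1486, -3358, -6310, -10582
Δ³: -1032, -1872, -2952, -4272
Δ⁴: -840, -1080, -1320
Δ⁵: -240, -240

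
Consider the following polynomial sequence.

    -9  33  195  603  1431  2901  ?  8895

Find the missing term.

Using the first 6 terms:
Δ: 42, 162, 408, 828, 1470
Δ²: 120, 246, 420, 642
Δ³: 126, 174, 222
Δ⁴: 48, 48
Constant fourth difference = 48.
Extend forward: 222 + 48 = 270;  642 + 270 = 912;  1470 + 912 = 2382;  2901 + 2382 = 5283

5283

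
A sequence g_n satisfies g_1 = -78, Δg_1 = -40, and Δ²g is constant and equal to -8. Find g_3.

Build the table forward from the leading diagonal:
Δ²: -8  -8  -8
Δ: -40  -48  -56
g: -78  -118  -166

-166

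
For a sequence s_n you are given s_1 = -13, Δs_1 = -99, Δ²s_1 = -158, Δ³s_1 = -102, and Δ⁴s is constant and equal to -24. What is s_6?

-3228

Build the table forward from the leading diagonal:
D4: -24  -24  -24  -24  -24  -24
D3: -102  -126  -150  -174  -198  -222
D2: -158  -260  -386  -536  -710  -908
D1: -99  -257  -517  -903  -1439  -2149
s: -13  -112  -369  -886  -1789  -3228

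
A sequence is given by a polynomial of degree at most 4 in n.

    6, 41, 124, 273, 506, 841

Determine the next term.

1296

D1: 35 , 83 , 149 , 233 , 335
D2: 48 , 66 , 84 , 102
D3: 18 , 18 , 18
The third differences are constant (18).
102 + 18 = 120;  335 + 120 = 455;  841 + 455 = 1296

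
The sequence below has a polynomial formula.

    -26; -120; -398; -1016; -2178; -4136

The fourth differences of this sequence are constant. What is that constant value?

-48

D1: -94, -278, -618, -1162, -1958
D2: -184, -340, -544, -796
D3: -156, -204, -252
D4: -48, -48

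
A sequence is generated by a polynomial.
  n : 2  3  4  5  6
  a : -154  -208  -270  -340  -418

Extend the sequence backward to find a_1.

-108

-54, -62, -70, -78
-8, -8, -8
The second differences are constant at -8.
Work back: -54 + 8 = -46;  -154 + 46 = -108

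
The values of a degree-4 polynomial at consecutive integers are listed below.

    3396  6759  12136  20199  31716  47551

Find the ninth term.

D1: 3363, 5377, 8063, 11517, 15835
D2: 2014, 2686, 3454, 4318
D3: 672, 768, 864
D4: 96, 96
Constant fourth difference = 96, so extend:
864 + 96 = 960;  4318 + 960 = 5278;  15835 + 5278 = 21113;  47551 + 21113 = 68664
960 + 96 = 1056;  5278 + 1056 = 6334;  21113 + 6334 = 27447;  68664 + 27447 = 96111
1056 + 96 = 1152;  6334 + 1152 = 7486;  27447 + 7486 = 34933;  96111 + 34933 = 131044

131044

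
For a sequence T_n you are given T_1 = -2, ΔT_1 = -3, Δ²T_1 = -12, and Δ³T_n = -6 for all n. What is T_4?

-53

Build the table forward from the leading diagonal:
Third differences: -6  -6  -6  -6
Second differences: -12  -18  -24  -30
First differences: -3  -15  -33  -57
T: -2  -5  -20  -53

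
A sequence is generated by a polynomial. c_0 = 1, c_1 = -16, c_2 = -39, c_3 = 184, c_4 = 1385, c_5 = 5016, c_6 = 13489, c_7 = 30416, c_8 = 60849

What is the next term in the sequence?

111520

Δ: -17, -23, 223, 1201, 3631, 8473, 16927, 30433
Δ²: -6, 246, 978, 2430, 4842, 8454, 13506
Δ³: 252, 732, 1452, 2412, 3612, 5052
Δ⁴: 480, 720, 960, 1200, 1440
Δ⁵: 240, 240, 240, 240
Constant fifth difference = 240, so extend:
1440 + 240 = 1680;  5052 + 1680 = 6732;  13506 + 6732 = 20238;  30433 + 20238 = 50671;  60849 + 50671 = 111520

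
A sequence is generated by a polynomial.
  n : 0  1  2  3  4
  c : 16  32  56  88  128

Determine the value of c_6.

232

D1: 16  24  32  40
D2: 8  8  8
Second differences constant at 8.
40 + 8 = 48;  128 + 48 = 176
48 + 8 = 56;  176 + 56 = 232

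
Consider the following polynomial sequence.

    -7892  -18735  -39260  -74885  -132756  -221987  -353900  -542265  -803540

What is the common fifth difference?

-240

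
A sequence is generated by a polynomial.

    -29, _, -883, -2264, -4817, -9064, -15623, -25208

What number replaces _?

-248

Using the last 6 terms:
D1: -1381, -2553, -4247, -6559, -9585
D2: -1172, -1694, -2312, -3026
D3: -522, -618, -714
D4: -96, -96
Constant fourth difference = -96.
Extend backward: -522 + 96 = -426;  -1172 + 426 = -746;  -1381 + 746 = -635;  -883 + 635 = -248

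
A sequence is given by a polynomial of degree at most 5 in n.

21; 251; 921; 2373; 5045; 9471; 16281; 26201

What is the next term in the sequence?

First differences: 230  670  1452  2672  4426  6810  9920
Second differences: 440  782  1220  1754  2384  3110
Third differences: 342  438  534  630  726
Fourth differences: 96  96  96  96
Fourth differences constant at 96.
726 + 96 = 822;  3110 + 822 = 3932;  9920 + 3932 = 13852;  26201 + 13852 = 40053

40053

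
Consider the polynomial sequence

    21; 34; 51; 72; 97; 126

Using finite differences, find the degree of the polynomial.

D1: 13, 17, 21, 25, 29
D2: 4, 4, 4, 4
The second differences are constant, so the polynomial has degree 2.

2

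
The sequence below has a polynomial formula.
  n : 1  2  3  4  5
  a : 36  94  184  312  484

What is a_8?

1324

First differences: 58, 90, 128, 172
Second differences: 32, 38, 44
Third differences: 6, 6
Constant third difference = 6, so extend:
44 + 6 = 50;  172 + 50 = 222;  484 + 222 = 706
50 + 6 = 56;  222 + 56 = 278;  706 + 278 = 984
56 + 6 = 62;  278 + 62 = 340;  984 + 340 = 1324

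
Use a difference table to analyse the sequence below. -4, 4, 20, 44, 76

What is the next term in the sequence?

116

8, 16, 24, 32
8, 8, 8
Constant second difference = 8, so extend:
32 + 8 = 40;  76 + 40 = 116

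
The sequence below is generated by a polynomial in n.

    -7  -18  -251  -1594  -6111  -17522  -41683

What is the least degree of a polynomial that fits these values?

-11, -233, -1343, -4517, -11411, -24161
-222, -1110, -3174, -6894, -12750
-888, -2064, -3720, -5856
-1176, -1656, -2136
-480, -480
The fifth differences are constant, so the polynomial has degree 5.

5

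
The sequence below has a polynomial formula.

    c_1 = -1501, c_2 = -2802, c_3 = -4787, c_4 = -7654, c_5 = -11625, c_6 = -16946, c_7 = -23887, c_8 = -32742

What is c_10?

-1301, -1985, -2867, -3971, -5321, -6941, -8855
-684, -882, -1104, -1350, -1620, -1914
-198, -222, -246, -270, -294
-24, -24, -24, -24
Constant fourth difference = -24, so extend:
-294 − 24 = -318;  -1914 − 318 = -2232;  -8855 − 2232 = -11087;  -32742 − 11087 = -43829
-318 − 24 = -342;  -2232 − 342 = -2574;  -11087 − 2574 = -13661;  -43829 − 13661 = -57490

-57490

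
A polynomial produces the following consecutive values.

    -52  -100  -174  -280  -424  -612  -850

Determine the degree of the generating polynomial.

3

-48, -74, -106, -144, -188, -238
-26, -32, -38, -44, -50
-6, -6, -6, -6
The third differences are constant, so the polynomial has degree 3.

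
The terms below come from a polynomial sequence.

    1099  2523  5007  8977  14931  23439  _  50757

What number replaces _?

35143

Using the first 6 terms:
D1: 1424  2484  3970  5954  8508
D2: 1060  1486  1984  2554
D3: 426  498  570
D4: 72  72
Constant fourth difference = 72.
Extend forward: 570 + 72 = 642;  2554 + 642 = 3196;  8508 + 3196 = 11704;  23439 + 11704 = 35143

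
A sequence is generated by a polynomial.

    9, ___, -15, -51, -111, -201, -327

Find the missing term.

Using the last 5 terms:
D1: -36  -60  -90  -126
D2: -24  -30  -36
D3: -6  -6
Constant third difference = -6.
Extend backward: -24 + 6 = -18;  -36 + 18 = -18;  -15 + 18 = 3

3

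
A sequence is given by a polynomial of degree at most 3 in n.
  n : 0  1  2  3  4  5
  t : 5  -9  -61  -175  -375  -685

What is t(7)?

-1731

First differences: -14, -52, -114, -200, -310
Second differences: -38, -62, -86, -110
Third differences: -24, -24, -24
Third differences constant at -24.
-110 − 24 = -134;  -310 − 134 = -444;  -685 − 444 = -1129
-134 − 24 = -158;  -444 − 158 = -602;  -1129 − 602 = -1731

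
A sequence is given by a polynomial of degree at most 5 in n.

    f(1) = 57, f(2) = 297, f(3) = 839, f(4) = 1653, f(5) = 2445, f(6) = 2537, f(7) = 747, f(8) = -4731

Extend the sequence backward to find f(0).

First differences: 240, 542, 814, 792, 92, -1790, -5478
Second differences: 302, 272, -22, -700, -1882, -3688
Third differences: -30, -294, -678, -1182, -1806
Fourth differences: -264, -384, -504, -624
Fifth differences: -120, -120, -120
The fifth differences are constant at -120.
Work back: -264 + 120 = -144;  -30 + 144 = 114;  302 − 114 = 188;  240 − 188 = 52;  57 − 52 = 5

5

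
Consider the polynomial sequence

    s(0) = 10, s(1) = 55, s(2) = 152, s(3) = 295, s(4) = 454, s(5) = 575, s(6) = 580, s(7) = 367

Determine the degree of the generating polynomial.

4

45, 97, 143, 159, 121, 5, -213
52, 46, 16, -38, -116, -218
-6, -30, -54, -78, -102
-24, -24, -24, -24
The fourth differences are constant, so the polynomial has degree 4.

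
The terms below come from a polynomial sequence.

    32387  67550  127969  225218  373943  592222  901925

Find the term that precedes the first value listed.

13618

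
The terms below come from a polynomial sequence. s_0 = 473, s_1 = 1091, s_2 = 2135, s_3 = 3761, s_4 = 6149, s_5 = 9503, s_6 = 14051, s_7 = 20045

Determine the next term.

27761

First differences: 618 , 1044 , 1626 , 2388 , 3354 , 4548 , 5994
Second differences: 426 , 582 , 762 , 966 , 1194 , 1446
Third differences: 156 , 180 , 204 , 228 , 252
Fourth differences: 24 , 24 , 24 , 24
Constant fourth difference = 24, so extend:
252 + 24 = 276;  1446 + 276 = 1722;  5994 + 1722 = 7716;  20045 + 7716 = 27761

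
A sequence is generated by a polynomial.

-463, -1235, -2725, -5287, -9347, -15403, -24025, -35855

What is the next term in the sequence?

-51607

-772 , -1490 , -2562 , -4060 , -6056 , -8622 , -11830
-718 , -1072 , -1498 , -1996 , -2566 , -3208
-354 , -426 , -498 , -570 , -642
-72 , -72 , -72 , -72
The fourth differences are constant (-72).
-642 − 72 = -714;  -3208 − 714 = -3922;  -11830 − 3922 = -15752;  -35855 − 15752 = -51607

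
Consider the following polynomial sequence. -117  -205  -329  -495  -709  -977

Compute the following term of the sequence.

Δ: -88 , -124 , -166 , -214 , -268
Δ²: -36 , -42 , -48 , -54
Δ³: -6 , -6 , -6
Third differences constant at -6.
-54 − 6 = -60;  -268 − 60 = -328;  -977 − 328 = -1305

-1305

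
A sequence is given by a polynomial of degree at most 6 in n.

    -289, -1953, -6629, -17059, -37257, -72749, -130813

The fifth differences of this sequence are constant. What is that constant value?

Δ: -1664, -4676, -10430, -20198, -35492, -58064
Δ²: -3012, -5754, -9768, -15294, -22572
Δ³: -2742, -4014, -5526, -7278
Δ⁴: -1272, -1512, -1752
Δ⁵: -240, -240

-240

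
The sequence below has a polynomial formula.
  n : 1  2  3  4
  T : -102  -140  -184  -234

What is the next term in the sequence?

-290

First differences: -38  -44  -50
Second differences: -6  -6
The second differences are constant (-6).
-50 − 6 = -56;  -234 − 56 = -290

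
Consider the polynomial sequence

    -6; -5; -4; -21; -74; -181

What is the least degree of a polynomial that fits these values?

3

D1: 1, 1, -17, -53, -107
D2: 0, -18, -36, -54
D3: -18, -18, -18
The third differences are constant, so the polynomial has degree 3.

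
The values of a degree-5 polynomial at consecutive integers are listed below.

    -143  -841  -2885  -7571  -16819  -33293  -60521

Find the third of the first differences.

-4686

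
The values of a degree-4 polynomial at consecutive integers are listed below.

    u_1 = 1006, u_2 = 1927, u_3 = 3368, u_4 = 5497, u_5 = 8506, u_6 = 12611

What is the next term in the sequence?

18052

First differences: 921 , 1441 , 2129 , 3009 , 4105
Second differences: 520 , 688 , 880 , 1096
Third differences: 168 , 192 , 216
Fourth differences: 24 , 24
Fourth differences constant at 24.
216 + 24 = 240;  1096 + 240 = 1336;  4105 + 1336 = 5441;  12611 + 5441 = 18052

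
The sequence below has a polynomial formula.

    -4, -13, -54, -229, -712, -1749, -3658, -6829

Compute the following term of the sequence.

-11724

D1: -9, -41, -175, -483, -1037, -1909, -3171
D2: -32, -134, -308, -554, -872, -1262
D3: -102, -174, -246, -318, -390
D4: -72, -72, -72, -72
The fourth differences are constant (-72).
-390 − 72 = -462;  -1262 − 462 = -1724;  -3171 − 1724 = -4895;  -6829 − 4895 = -11724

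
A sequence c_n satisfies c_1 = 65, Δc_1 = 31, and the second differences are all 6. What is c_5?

225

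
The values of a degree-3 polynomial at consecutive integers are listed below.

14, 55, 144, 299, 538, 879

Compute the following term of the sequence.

Δ: 41 , 89 , 155 , 239 , 341
Δ²: 48 , 66 , 84 , 102
Δ³: 18 , 18 , 18
Third differences constant at 18.
102 + 18 = 120;  341 + 120 = 461;  879 + 461 = 1340

1340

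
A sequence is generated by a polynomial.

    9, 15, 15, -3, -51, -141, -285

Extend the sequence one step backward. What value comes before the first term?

First differences: 6  0  -18  -48  -90  -144
Second differences: -6  -18  -30  -42  -54
Third differences: -12  -12  -12  -12
The third differences are constant at -12.
Work back: -6 + 12 = 6;  6 − 6 = 0;  9 + 0 = 9

9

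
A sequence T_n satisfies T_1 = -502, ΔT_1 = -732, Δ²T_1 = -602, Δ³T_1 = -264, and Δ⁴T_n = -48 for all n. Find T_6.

-13062

Build the table forward from the leading diagonal:
Δ⁴: -48, -48, -48, -48, -48, -48
Δ³: -264, -312, -360, -408, -456, -504
Δ²: -602, -866, -1178, -1538, -1946, -2402
Δ: -732, -1334, -2200, -3378, -4916, -6862
T: -502, -1234, -2568, -4768, -8146, -13062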